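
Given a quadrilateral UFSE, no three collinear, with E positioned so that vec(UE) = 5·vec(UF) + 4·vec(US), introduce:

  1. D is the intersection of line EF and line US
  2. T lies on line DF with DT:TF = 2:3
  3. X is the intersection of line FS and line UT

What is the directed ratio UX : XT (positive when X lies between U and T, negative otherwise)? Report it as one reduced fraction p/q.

Choose coordinates U = (0, 0), F = (1, 0), S = (0, 1), E = (5, 4).
1. D is the intersection of line EF and line US ⇒ D = (0, -1)
2. T lies on line DF with DT:TF = 2:3 ⇒ T = (2/5, -3/5)
3. X is the intersection of line FS and line UT ⇒ X = (-2, 3)
X = U + t·(T−U) with t = -5, so UX:XT = t:(1−t) = -5:6

UX:XT = -5/6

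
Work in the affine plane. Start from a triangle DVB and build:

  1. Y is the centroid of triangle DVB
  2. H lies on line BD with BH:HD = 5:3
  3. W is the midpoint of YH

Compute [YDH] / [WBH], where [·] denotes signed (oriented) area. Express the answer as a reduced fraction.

Work in coordinates with D = (0, 0), V = (1, 0), B = (0, 1).
1. Y is the centroid of triangle DVB ⇒ Y = (1/3, 1/3)
2. H lies on line BD with BH:HD = 5:3 ⇒ H = (0, 3/8)
3. W is the midpoint of YH ⇒ W = (1/6, 17/48)
2·[YDH] = -1/8, 2·[WBH] = 5/48
[YDH]:[WBH] = -1/8:5/48 = -6/5

[YDH]:[WBH] = -6/5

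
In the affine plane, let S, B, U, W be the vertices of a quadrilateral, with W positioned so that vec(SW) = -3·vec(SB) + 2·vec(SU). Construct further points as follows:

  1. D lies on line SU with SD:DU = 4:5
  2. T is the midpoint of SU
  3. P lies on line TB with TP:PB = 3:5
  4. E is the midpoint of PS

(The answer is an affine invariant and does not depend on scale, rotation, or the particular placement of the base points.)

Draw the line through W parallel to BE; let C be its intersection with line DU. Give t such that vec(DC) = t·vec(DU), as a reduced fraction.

t = 229/130

Set S = (0, 0), B = (1, 0), U = (0, 1), W = (-3, 2); any affine frame gives the same invariant.
1. D lies on line SU with SD:DU = 4:5 ⇒ D = (0, 4/9)
2. T is the midpoint of SU ⇒ T = (0, 1/2)
3. P lies on line TB with TP:PB = 3:5 ⇒ P = (3/8, 5/16)
4. E is the midpoint of PS ⇒ E = (3/16, 5/32)
through W parallel to BE: direction (-13/16, 5/32); meets DU at C = (0, 37/26)
C = D + t·(U−D) with t = 229/130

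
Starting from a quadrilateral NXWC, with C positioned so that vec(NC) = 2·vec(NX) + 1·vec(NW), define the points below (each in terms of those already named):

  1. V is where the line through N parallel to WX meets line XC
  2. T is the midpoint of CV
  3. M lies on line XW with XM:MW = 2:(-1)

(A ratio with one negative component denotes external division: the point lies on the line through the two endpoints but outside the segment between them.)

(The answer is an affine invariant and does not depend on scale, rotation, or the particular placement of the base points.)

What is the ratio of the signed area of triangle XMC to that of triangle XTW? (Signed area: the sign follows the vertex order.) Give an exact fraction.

[XMC]:[XTW] = -8

Set N = (0, 0), X = (1, 0), W = (0, 1), C = (2, 1); any affine frame gives the same invariant.
1. V is where the line through N parallel to WX meets line XC ⇒ V = (1/2, -1/2)
2. T is the midpoint of CV ⇒ T = (5/4, 1/4)
3. M lies on line XW with XM:MW = 2:(-1) ⇒ M = (-1, 2)
2·[XMC] = -4, 2·[XTW] = 1/2
[XMC]:[XTW] = -4:1/2 = -8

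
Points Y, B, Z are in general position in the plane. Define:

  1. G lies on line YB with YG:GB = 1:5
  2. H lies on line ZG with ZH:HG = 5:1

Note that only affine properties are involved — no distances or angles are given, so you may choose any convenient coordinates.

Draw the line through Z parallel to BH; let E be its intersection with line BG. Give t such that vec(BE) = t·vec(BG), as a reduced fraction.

t = -5

Set Y = (0, 0), B = (1, 0), Z = (0, 1); any affine frame gives the same invariant.
1. G lies on line YB with YG:GB = 1:5 ⇒ G = (1/6, 0)
2. H lies on line ZG with ZH:HG = 5:1 ⇒ H = (5/36, 1/6)
through Z parallel to BH: direction (-31/36, 1/6); meets BG at E = (31/6, 0)
E = B + t·(G−B) with t = -5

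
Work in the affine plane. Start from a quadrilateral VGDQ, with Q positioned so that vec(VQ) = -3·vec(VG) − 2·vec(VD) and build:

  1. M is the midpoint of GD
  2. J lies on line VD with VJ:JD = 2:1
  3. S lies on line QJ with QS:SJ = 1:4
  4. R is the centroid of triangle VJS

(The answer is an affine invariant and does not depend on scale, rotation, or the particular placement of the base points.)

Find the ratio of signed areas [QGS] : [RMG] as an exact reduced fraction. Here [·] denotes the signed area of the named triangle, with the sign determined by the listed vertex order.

Assign V = (0, 0), G = (1, 0), D = (0, 1), Q = (-3, -2) — the answer is frame-independent, so this choice is without loss of generality.
1. M is the midpoint of GD ⇒ M = (1/2, 1/2)
2. J lies on line VD with VJ:JD = 2:1 ⇒ J = (0, 2/3)
3. S lies on line QJ with QS:SJ = 1:4 ⇒ S = (-12/5, -22/15)
4. R is the centroid of triangle VJS ⇒ R = (-4/5, -4/15)
2·[QGS] = 14/15, 2·[RMG] = -31/30
[QGS]:[RMG] = 14/15:-31/30 = -28/31

[QGS]:[RMG] = -28/31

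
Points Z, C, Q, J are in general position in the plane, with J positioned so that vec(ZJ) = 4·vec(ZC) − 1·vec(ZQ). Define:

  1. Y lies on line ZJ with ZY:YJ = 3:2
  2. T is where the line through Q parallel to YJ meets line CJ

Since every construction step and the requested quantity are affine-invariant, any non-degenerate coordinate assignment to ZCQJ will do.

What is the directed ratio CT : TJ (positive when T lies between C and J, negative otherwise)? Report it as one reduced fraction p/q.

CT:TJ = -3/4

Choose coordinates Z = (0, 0), C = (1, 0), Q = (0, 1), J = (4, -1).
1. Y lies on line ZJ with ZY:YJ = 3:2 ⇒ Y = (12/5, -3/5)
2. T is where the line through Q parallel to YJ meets line CJ ⇒ T = (-8, 3)
T = C + t·(J−C) with t = -3, so CT:TJ = t:(1−t) = -3:4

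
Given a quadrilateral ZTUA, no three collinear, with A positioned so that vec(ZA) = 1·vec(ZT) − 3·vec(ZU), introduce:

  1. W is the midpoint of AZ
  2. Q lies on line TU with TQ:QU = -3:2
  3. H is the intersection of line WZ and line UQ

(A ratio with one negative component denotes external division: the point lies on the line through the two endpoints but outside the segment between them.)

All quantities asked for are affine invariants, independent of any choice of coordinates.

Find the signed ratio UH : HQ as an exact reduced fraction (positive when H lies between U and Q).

UH:HQ = 1/3

Set Z = (0, 0), T = (1, 0), U = (0, 1), A = (1, -3); any affine frame gives the same invariant.
1. W is the midpoint of AZ ⇒ W = (1/2, -3/2)
2. Q lies on line TU with TQ:QU = -3:2 ⇒ Q = (-2, 3)
3. H is the intersection of line WZ and line UQ ⇒ H = (-1/2, 3/2)
H = U + t·(Q−U) with t = 1/4, so UH:HQ = t:(1−t) = 1/4:3/4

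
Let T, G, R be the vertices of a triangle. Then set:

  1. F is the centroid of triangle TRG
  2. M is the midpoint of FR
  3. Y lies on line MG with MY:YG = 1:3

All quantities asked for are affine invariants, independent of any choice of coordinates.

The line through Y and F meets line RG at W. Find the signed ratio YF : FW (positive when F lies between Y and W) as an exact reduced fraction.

YF:FW = -5/8

Choose coordinates T = (0, 0), G = (1, 0), R = (0, 1).
1. F is the centroid of triangle TRG ⇒ F = (1/3, 1/3)
2. M is the midpoint of FR ⇒ M = (1/6, 2/3)
3. Y lies on line MG with MY:YG = 1:3 ⇒ Y = (3/8, 1/2)
line YF meets RG at W = (2/5, 3/5)
F = Y + t·(W−Y) with t = -5/3, so YF:FW = -5/3:8/3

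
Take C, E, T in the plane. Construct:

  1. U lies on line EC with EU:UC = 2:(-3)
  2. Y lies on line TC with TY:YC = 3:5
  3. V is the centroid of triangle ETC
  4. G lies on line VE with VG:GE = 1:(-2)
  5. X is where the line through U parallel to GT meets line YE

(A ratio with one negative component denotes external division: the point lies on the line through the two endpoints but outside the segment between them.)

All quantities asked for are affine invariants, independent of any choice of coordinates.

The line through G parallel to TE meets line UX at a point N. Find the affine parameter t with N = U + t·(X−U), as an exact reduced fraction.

t = 26/15

Choose coordinates C = (0, 0), E = (1, 0), T = (0, 1).
1. U lies on line EC with EU:UC = 2:(-3) ⇒ U = (3, 0)
2. Y lies on line TC with TY:YC = 3:5 ⇒ Y = (0, 5/8)
3. V is the centroid of triangle ETC ⇒ V = (1/3, 1/3)
4. G lies on line VE with VG:GE = 1:(-2) ⇒ G = (-1/3, 2/3)
5. X is where the line through U parallel to GT meets line YE ⇒ X = (29/13, -10/13)
through G parallel to TE: direction (1, -1); meets UX at N = (5/3, -4/3)
N = U + t·(X−U) with t = 26/15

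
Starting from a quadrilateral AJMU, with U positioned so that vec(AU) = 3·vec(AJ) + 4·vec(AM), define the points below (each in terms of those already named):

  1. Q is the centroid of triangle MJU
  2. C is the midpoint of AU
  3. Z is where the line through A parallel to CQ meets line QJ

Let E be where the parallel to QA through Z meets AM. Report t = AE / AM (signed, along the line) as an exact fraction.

Choose coordinates A = (0, 0), J = (1, 0), M = (0, 1), U = (3, 4).
1. Q is the centroid of triangle MJU ⇒ Q = (4/3, 5/3)
2. C is the midpoint of AU ⇒ C = (3/2, 2)
3. Z is where the line through A parallel to CQ meets line QJ ⇒ Z = (5/3, 10/3)
through Z parallel to QA: direction (-4/3, -5/3); meets AM at E = (0, 5/4)
E = A + t·(M−A) with t = 5/4

t = 5/4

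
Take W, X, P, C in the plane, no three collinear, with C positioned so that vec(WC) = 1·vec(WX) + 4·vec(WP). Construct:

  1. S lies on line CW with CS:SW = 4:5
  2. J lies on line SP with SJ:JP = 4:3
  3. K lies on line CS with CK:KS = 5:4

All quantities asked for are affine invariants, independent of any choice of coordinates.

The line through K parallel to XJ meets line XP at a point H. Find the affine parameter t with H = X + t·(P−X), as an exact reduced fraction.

Assign W = (0, 0), X = (1, 0), P = (0, 1), C = (1, 4) — the answer is frame-independent, so this choice is without loss of generality.
1. S lies on line CW with CS:SW = 4:5 ⇒ S = (5/9, 20/9)
2. J lies on line SP with SJ:JP = 4:3 ⇒ J = (5/21, 32/21)
3. K lies on line CS with CK:KS = 5:4 ⇒ K = (61/81, 244/81)
through K parallel to XJ: direction (-16/21, 32/21); meets XP at H = (95/27, -68/27)
H = X + t·(P−X) with t = -68/27

t = -68/27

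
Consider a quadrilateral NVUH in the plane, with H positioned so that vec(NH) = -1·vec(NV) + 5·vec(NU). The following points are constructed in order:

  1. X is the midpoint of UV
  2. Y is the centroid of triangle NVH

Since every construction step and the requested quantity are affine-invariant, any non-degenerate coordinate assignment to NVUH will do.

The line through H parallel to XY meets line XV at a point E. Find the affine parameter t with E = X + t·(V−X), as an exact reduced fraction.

t = 3/2

Work in coordinates with N = (0, 0), V = (1, 0), U = (0, 1), H = (-1, 5).
1. X is the midpoint of UV ⇒ X = (1/2, 1/2)
2. Y is the centroid of triangle NVH ⇒ Y = (0, 5/3)
through H parallel to XY: direction (-1/2, 7/6); meets XV at E = (5/4, -1/4)
E = X + t·(V−X) with t = 3/2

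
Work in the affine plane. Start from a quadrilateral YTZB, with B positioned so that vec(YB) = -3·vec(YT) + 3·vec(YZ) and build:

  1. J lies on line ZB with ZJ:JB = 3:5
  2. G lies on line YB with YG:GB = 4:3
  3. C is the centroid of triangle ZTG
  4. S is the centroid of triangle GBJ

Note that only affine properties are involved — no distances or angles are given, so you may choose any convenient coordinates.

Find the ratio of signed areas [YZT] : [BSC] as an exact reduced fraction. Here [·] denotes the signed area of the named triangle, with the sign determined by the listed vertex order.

Assign Y = (0, 0), T = (1, 0), Z = (0, 1), B = (-3, 3) — the answer is frame-independent, so this choice is without loss of generality.
1. J lies on line ZB with ZJ:JB = 3:5 ⇒ J = (-9/8, 7/4)
2. G lies on line YB with YG:GB = 4:3 ⇒ G = (-12/7, 12/7)
3. C is the centroid of triangle ZTG ⇒ C = (-5/21, 19/21)
4. S is the centroid of triangle GBJ ⇒ S = (-109/56, 181/84)
2·[YZT] = -1, 2·[BSC] = 8/63
[YZT]:[BSC] = -1:8/63 = -63/8

[YZT]:[BSC] = -63/8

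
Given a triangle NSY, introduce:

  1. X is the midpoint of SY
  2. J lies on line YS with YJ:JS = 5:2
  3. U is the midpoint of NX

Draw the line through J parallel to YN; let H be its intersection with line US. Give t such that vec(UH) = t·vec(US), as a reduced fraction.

Work in coordinates with N = (0, 0), S = (1, 0), Y = (0, 1).
1. X is the midpoint of SY ⇒ X = (1/2, 1/2)
2. J lies on line YS with YJ:JS = 5:2 ⇒ J = (5/7, 2/7)
3. U is the midpoint of NX ⇒ U = (1/4, 1/4)
through J parallel to YN: direction (0, -1); meets US at H = (5/7, 2/21)
H = U + t·(S−U) with t = 13/21

t = 13/21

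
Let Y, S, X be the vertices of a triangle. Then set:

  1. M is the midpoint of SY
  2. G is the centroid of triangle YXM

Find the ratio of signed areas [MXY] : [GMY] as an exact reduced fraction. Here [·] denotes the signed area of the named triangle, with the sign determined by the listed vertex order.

Set Y = (0, 0), S = (1, 0), X = (0, 1); any affine frame gives the same invariant.
1. M is the midpoint of SY ⇒ M = (1/2, 0)
2. G is the centroid of triangle YXM ⇒ G = (1/6, 1/3)
2·[MXY] = 1/2, 2·[GMY] = -1/6
[MXY]:[GMY] = 1/2:-1/6 = -3

[MXY]:[GMY] = -3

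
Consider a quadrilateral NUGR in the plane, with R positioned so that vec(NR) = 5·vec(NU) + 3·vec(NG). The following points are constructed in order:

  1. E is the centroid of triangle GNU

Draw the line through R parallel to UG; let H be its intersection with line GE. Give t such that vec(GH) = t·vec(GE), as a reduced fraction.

Set N = (0, 0), U = (1, 0), G = (0, 1), R = (5, 3); any affine frame gives the same invariant.
1. E is the centroid of triangle GNU ⇒ E = (1/3, 1/3)
through R parallel to UG: direction (-1, 1); meets GE at H = (-7, 15)
H = G + t·(E−G) with t = -21

t = -21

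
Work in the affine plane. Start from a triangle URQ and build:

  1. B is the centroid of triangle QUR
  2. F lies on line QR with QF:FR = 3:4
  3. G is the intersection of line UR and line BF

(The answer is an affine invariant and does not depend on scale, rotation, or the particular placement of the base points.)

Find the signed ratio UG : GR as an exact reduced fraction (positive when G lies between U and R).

Assign U = (0, 0), R = (1, 0), Q = (0, 1) — the answer is frame-independent, so this choice is without loss of generality.
1. B is the centroid of triangle QUR ⇒ B = (1/3, 1/3)
2. F lies on line QR with QF:FR = 3:4 ⇒ F = (3/7, 4/7)
3. G is the intersection of line UR and line BF ⇒ G = (1/5, 0)
G = U + t·(R−U) with t = 1/5, so UG:GR = t:(1−t) = 1/5:4/5

UG:GR = 1/4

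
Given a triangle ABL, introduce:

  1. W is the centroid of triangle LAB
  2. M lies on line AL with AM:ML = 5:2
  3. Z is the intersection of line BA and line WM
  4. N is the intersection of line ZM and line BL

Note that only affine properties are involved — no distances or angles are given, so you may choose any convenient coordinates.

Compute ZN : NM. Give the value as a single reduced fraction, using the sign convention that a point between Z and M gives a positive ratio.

Work in coordinates with A = (0, 0), B = (1, 0), L = (0, 1).
1. W is the centroid of triangle LAB ⇒ W = (1/3, 1/3)
2. M lies on line AL with AM:ML = 5:2 ⇒ M = (0, 5/7)
3. Z is the intersection of line BA and line WM ⇒ Z = (5/8, 0)
4. N is the intersection of line ZM and line BL ⇒ N = (-2, 3)
N = Z + t·(M−Z) with t = 21/5, so ZN:NM = t:(1−t) = 21/5:-16/5

ZN:NM = -21/16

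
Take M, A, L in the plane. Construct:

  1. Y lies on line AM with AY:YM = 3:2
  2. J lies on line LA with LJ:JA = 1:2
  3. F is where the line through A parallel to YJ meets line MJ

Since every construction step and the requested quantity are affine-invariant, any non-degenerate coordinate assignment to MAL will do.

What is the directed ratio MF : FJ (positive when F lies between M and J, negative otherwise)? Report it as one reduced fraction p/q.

MF:FJ = -5/3

Work in coordinates with M = (0, 0), A = (1, 0), L = (0, 1).
1. Y lies on line AM with AY:YM = 3:2 ⇒ Y = (2/5, 0)
2. J lies on line LA with LJ:JA = 1:2 ⇒ J = (1/3, 2/3)
3. F is where the line through A parallel to YJ meets line MJ ⇒ F = (5/6, 5/3)
F = M + t·(J−M) with t = 5/2, so MF:FJ = t:(1−t) = 5/2:-3/2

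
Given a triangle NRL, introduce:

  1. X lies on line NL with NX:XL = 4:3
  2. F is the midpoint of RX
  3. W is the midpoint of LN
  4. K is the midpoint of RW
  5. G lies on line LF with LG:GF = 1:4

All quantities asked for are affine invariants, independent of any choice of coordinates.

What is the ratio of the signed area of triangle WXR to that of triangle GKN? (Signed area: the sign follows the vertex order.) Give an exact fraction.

[WXR]:[GKN] = 20/113

Set N = (0, 0), R = (1, 0), L = (0, 1); any affine frame gives the same invariant.
1. X lies on line NL with NX:XL = 4:3 ⇒ X = (0, 4/7)
2. F is the midpoint of RX ⇒ F = (1/2, 2/7)
3. W is the midpoint of LN ⇒ W = (0, 1/2)
4. K is the midpoint of RW ⇒ K = (1/2, 1/4)
5. G lies on line LF with LG:GF = 1:4 ⇒ G = (1/10, 6/7)
2·[WXR] = -1/14, 2·[GKN] = -113/280
[WXR]:[GKN] = -1/14:-113/280 = 20/113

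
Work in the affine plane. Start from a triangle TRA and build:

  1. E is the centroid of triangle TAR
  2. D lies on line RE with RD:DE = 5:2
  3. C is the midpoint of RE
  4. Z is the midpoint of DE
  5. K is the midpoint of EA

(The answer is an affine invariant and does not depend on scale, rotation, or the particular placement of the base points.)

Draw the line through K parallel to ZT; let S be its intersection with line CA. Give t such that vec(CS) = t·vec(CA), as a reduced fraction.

Assign T = (0, 0), R = (1, 0), A = (0, 1) — the answer is frame-independent, so this choice is without loss of generality.
1. E is the centroid of triangle TAR ⇒ E = (1/3, 1/3)
2. D lies on line RE with RD:DE = 5:2 ⇒ D = (11/21, 5/21)
3. C is the midpoint of RE ⇒ C = (2/3, 1/6)
4. Z is the midpoint of DE ⇒ Z = (3/7, 2/7)
5. K is the midpoint of EA ⇒ K = (1/6, 2/3)
through K parallel to ZT: direction (-3/7, -2/7); meets CA at S = (16/69, 49/69)
S = C + t·(A−C) with t = 15/23

t = 15/23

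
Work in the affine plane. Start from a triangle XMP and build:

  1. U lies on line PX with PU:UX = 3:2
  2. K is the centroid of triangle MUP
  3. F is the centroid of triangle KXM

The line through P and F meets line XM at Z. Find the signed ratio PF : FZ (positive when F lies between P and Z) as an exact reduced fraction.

PF:FZ = 38/7

Assign X = (0, 0), M = (1, 0), P = (0, 1) — the answer is frame-independent, so this choice is without loss of generality.
1. U lies on line PX with PU:UX = 3:2 ⇒ U = (0, 2/5)
2. K is the centroid of triangle MUP ⇒ K = (1/3, 7/15)
3. F is the centroid of triangle KXM ⇒ F = (4/9, 7/45)
line PF meets XM at Z = (10/19, 0)
F = P + t·(Z−P) with t = 38/45, so PF:FZ = 38/45:7/45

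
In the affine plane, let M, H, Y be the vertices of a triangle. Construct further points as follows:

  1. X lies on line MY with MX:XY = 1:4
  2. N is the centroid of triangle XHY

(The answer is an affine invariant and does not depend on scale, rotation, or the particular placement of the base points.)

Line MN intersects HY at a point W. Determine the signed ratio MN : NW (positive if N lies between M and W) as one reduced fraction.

Set M = (0, 0), H = (1, 0), Y = (0, 1); any affine frame gives the same invariant.
1. X lies on line MY with MX:XY = 1:4 ⇒ X = (0, 1/5)
2. N is the centroid of triangle XHY ⇒ N = (1/3, 2/5)
line MN meets HY at W = (5/11, 6/11)
N = M + t·(W−M) with t = 11/15, so MN:NW = 11/15:4/15

MN:NW = 11/4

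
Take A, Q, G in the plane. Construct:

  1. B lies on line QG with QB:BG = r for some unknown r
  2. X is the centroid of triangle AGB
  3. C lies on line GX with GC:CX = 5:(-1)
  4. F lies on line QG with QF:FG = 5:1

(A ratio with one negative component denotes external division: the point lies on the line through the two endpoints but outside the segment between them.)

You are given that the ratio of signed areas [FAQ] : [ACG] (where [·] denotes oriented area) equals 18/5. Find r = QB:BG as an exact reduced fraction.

Work in coordinates with A = (0, 0), Q = (1, 0), G = (0, 1).
1. With QB:BG = r, write λ = r/(r+1) so B = Q + λ·(G−Q); B is affine-linear in λ
2. X is the centroid of triangle AGB ⇒ X is an affine combination of earlier points and hence also affine-linear in λ
3. C lies on line GX with GC:CX = 5:(-1) ⇒ C is an affine combination of earlier points and hence also affine-linear in λ
4. F lies on line QG with QF:FG = 5:1 ⇒ F = (1/6, 5/6)
Every point depending on B is an affine combination of B and λ-independent points, so each such coordinate is linear in λ; the λ² term in each signed area is a multiple of (G−Q)×(G−Q) = 0, so 2·[FAQ] and 2·[ACG] are each linear in λ. Evaluating at λ=0 and λ=1:
  2·[FAQ] = 5/6,   2·[ACG] = -5/12·λ + 5/12
So [FAQ]:[ACG] = (5/6) / (-5/12·λ + 5/12). Setting this equal to 18/5:
  5/6 = 18/5·(-5/12·λ + 5/12)  ⇒  λ = 4/9
Then r = λ/(1−λ) = (4/9)/(5/9) = 4/5. Check: with r = 4/5, B = (5/9, 4/9) and [FAQ]:[ACG] = 18/5 as required.

r = 4/5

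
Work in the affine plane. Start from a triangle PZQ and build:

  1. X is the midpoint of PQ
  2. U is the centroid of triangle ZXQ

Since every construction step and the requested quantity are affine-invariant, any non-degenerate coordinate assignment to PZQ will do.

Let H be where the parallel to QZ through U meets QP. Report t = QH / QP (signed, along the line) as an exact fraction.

Set P = (0, 0), Z = (1, 0), Q = (0, 1); any affine frame gives the same invariant.
1. X is the midpoint of PQ ⇒ X = (0, 1/2)
2. U is the centroid of triangle ZXQ ⇒ U = (1/3, 1/2)
through U parallel to QZ: direction (1, -1); meets QP at H = (0, 5/6)
H = Q + t·(P−Q) with t = 1/6

t = 1/6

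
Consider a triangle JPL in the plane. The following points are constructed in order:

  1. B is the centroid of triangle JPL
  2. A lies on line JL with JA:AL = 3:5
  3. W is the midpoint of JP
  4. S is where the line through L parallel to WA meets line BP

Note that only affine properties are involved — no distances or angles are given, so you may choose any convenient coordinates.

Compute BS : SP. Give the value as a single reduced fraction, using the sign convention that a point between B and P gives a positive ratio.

BS:SP = -5/3

Choose coordinates J = (0, 0), P = (1, 0), L = (0, 1).
1. B is the centroid of triangle JPL ⇒ B = (1/3, 1/3)
2. A lies on line JL with JA:AL = 3:5 ⇒ A = (0, 3/8)
3. W is the midpoint of JP ⇒ W = (1/2, 0)
4. S is where the line through L parallel to WA meets line BP ⇒ S = (2, -1/2)
S = B + t·(P−B) with t = 5/2, so BS:SP = t:(1−t) = 5/2:-3/2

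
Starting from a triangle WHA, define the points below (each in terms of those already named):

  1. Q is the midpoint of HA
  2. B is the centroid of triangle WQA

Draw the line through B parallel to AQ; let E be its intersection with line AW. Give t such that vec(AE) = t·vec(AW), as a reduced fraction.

t = 1/3

Assign W = (0, 0), H = (1, 0), A = (0, 1) — the answer is frame-independent, so this choice is without loss of generality.
1. Q is the midpoint of HA ⇒ Q = (1/2, 1/2)
2. B is the centroid of triangle WQA ⇒ B = (1/6, 1/2)
through B parallel to AQ: direction (1/2, -1/2); meets AW at E = (0, 2/3)
E = A + t·(W−A) with t = 1/3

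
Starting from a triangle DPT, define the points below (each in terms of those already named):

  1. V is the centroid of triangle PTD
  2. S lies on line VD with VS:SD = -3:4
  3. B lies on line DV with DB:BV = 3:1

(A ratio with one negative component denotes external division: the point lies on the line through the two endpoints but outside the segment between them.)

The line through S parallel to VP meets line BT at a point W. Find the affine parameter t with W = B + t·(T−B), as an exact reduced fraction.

t = 13/5

Set D = (0, 0), P = (1, 0), T = (0, 1); any affine frame gives the same invariant.
1. V is the centroid of triangle PTD ⇒ V = (1/3, 1/3)
2. S lies on line VD with VS:SD = -3:4 ⇒ S = (4/3, 4/3)
3. B lies on line DV with DB:BV = 3:1 ⇒ B = (1/4, 1/4)
through S parallel to VP: direction (2/3, -1/3); meets BT at W = (-2/5, 11/5)
W = B + t·(T−B) with t = 13/5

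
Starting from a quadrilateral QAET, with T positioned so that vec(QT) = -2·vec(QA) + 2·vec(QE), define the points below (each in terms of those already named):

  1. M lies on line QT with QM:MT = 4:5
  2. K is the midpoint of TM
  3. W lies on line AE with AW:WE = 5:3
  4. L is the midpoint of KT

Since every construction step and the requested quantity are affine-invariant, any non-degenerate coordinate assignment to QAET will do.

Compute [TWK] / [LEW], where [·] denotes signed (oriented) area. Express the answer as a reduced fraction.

Set Q = (0, 0), A = (1, 0), E = (0, 1), T = (-2, 2); any affine frame gives the same invariant.
1. M lies on line QT with QM:MT = 4:5 ⇒ M = (-8/9, 8/9)
2. K is the midpoint of TM ⇒ K = (-13/9, 13/9)
3. W lies on line AE with AW:WE = 5:3 ⇒ W = (3/8, 5/8)
4. L is the midpoint of KT ⇒ L = (-31/18, 31/18)
2·[TWK] = -5/9, 2·[LEW] = -3/8
[TWK]:[LEW] = -5/9:-3/8 = 40/27

[TWK]:[LEW] = 40/27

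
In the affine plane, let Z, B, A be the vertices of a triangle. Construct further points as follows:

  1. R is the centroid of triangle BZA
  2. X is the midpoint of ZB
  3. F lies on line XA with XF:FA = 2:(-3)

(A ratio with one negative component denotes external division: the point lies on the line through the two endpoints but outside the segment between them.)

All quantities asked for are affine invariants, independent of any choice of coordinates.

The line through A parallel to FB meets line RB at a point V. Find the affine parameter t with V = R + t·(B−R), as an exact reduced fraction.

Set Z = (0, 0), B = (1, 0), A = (0, 1); any affine frame gives the same invariant.
1. R is the centroid of triangle BZA ⇒ R = (1/3, 1/3)
2. X is the midpoint of ZB ⇒ X = (1/2, 0)
3. F lies on line XA with XF:FA = 2:(-3) ⇒ F = (3/2, -2)
through A parallel to FB: direction (-1/2, 2); meets RB at V = (1/7, 3/7)
V = R + t·(B−R) with t = -2/7

t = -2/7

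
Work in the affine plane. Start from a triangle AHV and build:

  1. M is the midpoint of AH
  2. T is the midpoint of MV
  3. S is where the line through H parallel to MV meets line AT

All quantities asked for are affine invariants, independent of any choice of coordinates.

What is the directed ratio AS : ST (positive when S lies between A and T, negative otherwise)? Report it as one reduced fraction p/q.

Set A = (0, 0), H = (1, 0), V = (0, 1); any affine frame gives the same invariant.
1. M is the midpoint of AH ⇒ M = (1/2, 0)
2. T is the midpoint of MV ⇒ T = (1/4, 1/2)
3. S is where the line through H parallel to MV meets line AT ⇒ S = (1/2, 1)
S = A + t·(T−A) with t = 2, so AS:ST = t:(1−t) = 2:-1

AS:ST = -2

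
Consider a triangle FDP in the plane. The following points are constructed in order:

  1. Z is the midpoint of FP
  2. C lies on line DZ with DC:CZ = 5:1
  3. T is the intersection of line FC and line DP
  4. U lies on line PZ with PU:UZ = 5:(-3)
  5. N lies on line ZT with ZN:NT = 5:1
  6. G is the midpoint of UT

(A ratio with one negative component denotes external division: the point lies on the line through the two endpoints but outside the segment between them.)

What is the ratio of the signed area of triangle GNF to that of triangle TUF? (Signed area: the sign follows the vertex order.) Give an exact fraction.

[GNF]:[TUF] = -7/12

Work in coordinates with F = (0, 0), D = (1, 0), P = (0, 1).
1. Z is the midpoint of FP ⇒ Z = (0, 1/2)
2. C lies on line DZ with DC:CZ = 5:1 ⇒ C = (1/6, 5/12)
3. T is the intersection of line FC and line DP ⇒ T = (2/7, 5/7)
4. U lies on line PZ with PU:UZ = 5:(-3) ⇒ U = (0, -1/4)
5. N lies on line ZT with ZN:NT = 5:1 ⇒ N = (5/21, 19/28)
6. G is the midpoint of UT ⇒ G = (1/7, 13/56)
2·[GNF] = 1/24, 2·[TUF] = -1/14
[GNF]:[TUF] = 1/24:-1/14 = -7/12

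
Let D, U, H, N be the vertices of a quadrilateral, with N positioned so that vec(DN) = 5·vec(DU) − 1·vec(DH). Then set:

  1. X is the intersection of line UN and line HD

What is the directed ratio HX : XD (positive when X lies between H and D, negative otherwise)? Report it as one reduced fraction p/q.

HX:XD = 3

Choose coordinates D = (0, 0), U = (1, 0), H = (0, 1), N = (5, -1).
1. X is the intersection of line UN and line HD ⇒ X = (0, 1/4)
X = H + t·(D−H) with t = 3/4, so HX:XD = t:(1−t) = 3/4:1/4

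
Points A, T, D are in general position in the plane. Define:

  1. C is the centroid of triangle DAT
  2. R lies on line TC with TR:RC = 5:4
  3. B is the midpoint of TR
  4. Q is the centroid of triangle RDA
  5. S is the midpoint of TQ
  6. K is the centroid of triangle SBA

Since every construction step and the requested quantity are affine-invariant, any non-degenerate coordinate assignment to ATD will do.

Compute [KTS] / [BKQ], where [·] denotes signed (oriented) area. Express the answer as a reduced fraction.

[KTS]:[BKQ] = -32/49

Work in coordinates with A = (0, 0), T = (1, 0), D = (0, 1).
1. C is the centroid of triangle DAT ⇒ C = (1/3, 1/3)
2. R lies on line TC with TR:RC = 5:4 ⇒ R = (17/27, 5/27)
3. B is the midpoint of TR ⇒ B = (22/27, 5/54)
4. Q is the centroid of triangle RDA ⇒ Q = (17/81, 32/81)
5. S is the midpoint of TQ ⇒ S = (49/81, 16/81)
6. K is the centroid of triangle SBA ⇒ K = (115/243, 47/486)
2·[KTS] = 16/243, 2·[BKQ] = -49/486
[KTS]:[BKQ] = 16/243:-49/486 = -32/49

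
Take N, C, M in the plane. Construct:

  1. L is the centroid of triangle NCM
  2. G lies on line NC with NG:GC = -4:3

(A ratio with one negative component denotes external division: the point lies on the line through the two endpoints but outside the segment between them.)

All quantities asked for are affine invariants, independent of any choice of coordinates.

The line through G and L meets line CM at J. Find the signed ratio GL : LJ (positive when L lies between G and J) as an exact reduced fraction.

GL:LJ = -10

Work in coordinates with N = (0, 0), C = (1, 0), M = (0, 1).
1. L is the centroid of triangle NCM ⇒ L = (1/3, 1/3)
2. G lies on line NC with NG:GC = -4:3 ⇒ G = (4, 0)
line GL meets CM at J = (7/10, 3/10)
L = G + t·(J−G) with t = 10/9, so GL:LJ = 10/9:-1/9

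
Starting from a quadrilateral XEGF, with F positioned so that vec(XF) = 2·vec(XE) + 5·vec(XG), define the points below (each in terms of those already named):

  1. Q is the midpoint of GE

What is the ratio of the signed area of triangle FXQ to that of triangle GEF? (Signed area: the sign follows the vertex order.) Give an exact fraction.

Work in coordinates with X = (0, 0), E = (1, 0), G = (0, 1), F = (2, 5).
1. Q is the midpoint of GE ⇒ Q = (1/2, 1/2)
2·[FXQ] = 3/2, 2·[GEF] = 6
[FXQ]:[GEF] = 3/2:6 = 1/4

[FXQ]:[GEF] = 1/4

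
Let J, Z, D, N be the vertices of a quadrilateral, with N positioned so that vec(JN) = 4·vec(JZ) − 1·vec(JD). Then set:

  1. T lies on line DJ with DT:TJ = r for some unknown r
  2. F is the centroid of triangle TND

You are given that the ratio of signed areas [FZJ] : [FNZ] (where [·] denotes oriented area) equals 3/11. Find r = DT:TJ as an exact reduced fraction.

Choose coordinates J = (0, 0), Z = (1, 0), D = (0, 1), N = (4, -1).
1. With DT:TJ = r, write λ = r/(r+1) so T = D + λ·(J−D); T is affine-linear in λ
2. F is the centroid of triangle TND ⇒ F is an affine combination of earlier points and hence also affine-linear in λ
Every point depending on T is an affine combination of T and λ-independent points, so each such coordinate is linear in λ; the λ² term in each signed area is a multiple of (J−D)×(J−D) = 0, so 2·[FZJ] and 2·[FNZ] are each linear in λ. Evaluating at λ=0 and λ=1:
  2·[FZJ] = 1/3·λ − 1/3,   2·[FNZ] = λ − 4/3
So [FZJ]:[FNZ] = (1/3·λ − 1/3) / (λ − 4/3). Setting this equal to 3/11:
  1/3·λ − 1/3 = 3/11·(λ − 4/3)  ⇒  λ = -1/2
Then r = λ/(1−λ) = (-1/2)/(3/2) = -1/3. Check: with r = -1/3, T = (0, 3/2) and [FZJ]:[FNZ] = 3/11 as required.

r = -1/3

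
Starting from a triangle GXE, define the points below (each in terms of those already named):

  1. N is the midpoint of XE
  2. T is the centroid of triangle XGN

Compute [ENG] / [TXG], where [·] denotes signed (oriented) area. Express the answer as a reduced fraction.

Set G = (0, 0), X = (1, 0), E = (0, 1); any affine frame gives the same invariant.
1. N is the midpoint of XE ⇒ N = (1/2, 1/2)
2. T is the centroid of triangle XGN ⇒ T = (1/2, 1/6)
2·[ENG] = -1/2, 2·[TXG] = -1/6
[ENG]:[TXG] = -1/2:-1/6 = 3

[ENG]:[TXG] = 3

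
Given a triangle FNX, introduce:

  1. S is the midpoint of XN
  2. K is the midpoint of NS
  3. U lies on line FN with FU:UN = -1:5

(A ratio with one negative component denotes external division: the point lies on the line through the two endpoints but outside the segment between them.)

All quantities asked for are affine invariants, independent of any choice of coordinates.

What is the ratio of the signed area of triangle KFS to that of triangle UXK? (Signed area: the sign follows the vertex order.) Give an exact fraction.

[KFS]:[UXK] = 4/15

Work in coordinates with F = (0, 0), N = (1, 0), X = (0, 1).
1. S is the midpoint of XN ⇒ S = (1/2, 1/2)
2. K is the midpoint of NS ⇒ K = (3/4, 1/4)
3. U lies on line FN with FU:UN = -1:5 ⇒ U = (-1/4, 0)
2·[KFS] = -1/4, 2·[UXK] = -15/16
[KFS]:[UXK] = -1/4:-15/16 = 4/15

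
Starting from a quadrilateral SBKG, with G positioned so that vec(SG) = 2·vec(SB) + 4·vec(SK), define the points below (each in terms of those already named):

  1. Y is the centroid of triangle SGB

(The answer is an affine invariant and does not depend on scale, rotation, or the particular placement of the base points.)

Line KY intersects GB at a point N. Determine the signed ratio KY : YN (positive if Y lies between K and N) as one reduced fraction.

KY:YN = 11/4

Choose coordinates S = (0, 0), B = (1, 0), K = (0, 1), G = (2, 4).
1. Y is the centroid of triangle SGB ⇒ Y = (1, 4/3)
line KY meets GB at N = (15/11, 16/11)
Y = K + t·(N−K) with t = 11/15, so KY:YN = 11/15:4/15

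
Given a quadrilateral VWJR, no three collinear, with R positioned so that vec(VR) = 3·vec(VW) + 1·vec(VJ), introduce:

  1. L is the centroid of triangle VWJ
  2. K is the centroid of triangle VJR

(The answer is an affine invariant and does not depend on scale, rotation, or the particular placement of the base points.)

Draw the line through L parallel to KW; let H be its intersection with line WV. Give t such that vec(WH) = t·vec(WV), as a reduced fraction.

t = 2/3

Choose coordinates V = (0, 0), W = (1, 0), J = (0, 1), R = (3, 1).
1. L is the centroid of triangle VWJ ⇒ L = (1/3, 1/3)
2. K is the centroid of triangle VJR ⇒ K = (1, 2/3)
through L parallel to KW: direction (0, -2/3); meets WV at H = (1/3, 0)
H = W + t·(V−W) with t = 2/3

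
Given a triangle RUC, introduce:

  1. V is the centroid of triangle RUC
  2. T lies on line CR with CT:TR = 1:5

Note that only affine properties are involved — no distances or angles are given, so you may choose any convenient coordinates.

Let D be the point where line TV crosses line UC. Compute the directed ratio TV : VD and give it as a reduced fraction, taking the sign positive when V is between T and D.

Set R = (0, 0), U = (1, 0), C = (0, 1); any affine frame gives the same invariant.
1. V is the centroid of triangle RUC ⇒ V = (1/3, 1/3)
2. T lies on line CR with CT:TR = 1:5 ⇒ T = (0, 5/6)
line TV meets UC at D = (-1/3, 4/3)
V = T + t·(D−T) with t = -1, so TV:VD = -1:2

TV:VD = -1/2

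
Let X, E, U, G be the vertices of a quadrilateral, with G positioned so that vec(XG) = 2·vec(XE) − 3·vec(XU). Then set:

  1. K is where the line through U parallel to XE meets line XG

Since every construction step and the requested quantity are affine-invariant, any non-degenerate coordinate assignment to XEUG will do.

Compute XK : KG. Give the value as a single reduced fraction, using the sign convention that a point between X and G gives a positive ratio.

XK:KG = -1/4

Work in coordinates with X = (0, 0), E = (1, 0), U = (0, 1), G = (2, -3).
1. K is where the line through U parallel to XE meets line XG ⇒ K = (-2/3, 1)
K = X + t·(G−X) with t = -1/3, so XK:KG = t:(1−t) = -1/3:4/3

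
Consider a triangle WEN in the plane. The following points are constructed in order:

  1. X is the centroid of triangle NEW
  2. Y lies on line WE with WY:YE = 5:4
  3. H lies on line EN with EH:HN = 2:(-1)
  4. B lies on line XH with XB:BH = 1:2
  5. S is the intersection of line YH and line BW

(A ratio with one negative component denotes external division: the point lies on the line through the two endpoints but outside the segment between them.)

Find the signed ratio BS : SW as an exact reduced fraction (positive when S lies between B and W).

BS:SW = 2/45

Choose coordinates W = (0, 0), E = (1, 0), N = (0, 1).
1. X is the centroid of triangle NEW ⇒ X = (1/3, 1/3)
2. Y lies on line WE with WY:YE = 5:4 ⇒ Y = (5/9, 0)
3. H lies on line EN with EH:HN = 2:(-1) ⇒ H = (-1, 2)
4. B lies on line XH with XB:BH = 1:2 ⇒ B = (-1/9, 8/9)
5. S is the intersection of line YH and line BW ⇒ S = (-5/47, 40/47)
S = B + t·(W−B) with t = 2/47, so BS:SW = t:(1−t) = 2/47:45/47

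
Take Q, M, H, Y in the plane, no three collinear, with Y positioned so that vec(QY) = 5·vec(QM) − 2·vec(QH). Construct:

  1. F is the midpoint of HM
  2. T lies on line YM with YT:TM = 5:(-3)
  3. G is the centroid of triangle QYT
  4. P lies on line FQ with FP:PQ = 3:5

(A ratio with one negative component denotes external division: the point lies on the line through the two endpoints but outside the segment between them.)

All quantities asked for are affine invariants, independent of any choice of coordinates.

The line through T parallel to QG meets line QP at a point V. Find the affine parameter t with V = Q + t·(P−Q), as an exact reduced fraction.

t = -16

Assign Q = (0, 0), M = (1, 0), H = (0, 1), Y = (5, -2) — the answer is frame-independent, so this choice is without loss of generality.
1. F is the midpoint of HM ⇒ F = (1/2, 1/2)
2. T lies on line YM with YT:TM = 5:(-3) ⇒ T = (-5, 3)
3. G is the centroid of triangle QYT ⇒ G = (0, 1/3)
4. P lies on line FQ with FP:PQ = 3:5 ⇒ P = (5/16, 5/16)
through T parallel to QG: direction (0, 1/3); meets QP at V = (-5, -5)
V = Q + t·(P−Q) with t = -16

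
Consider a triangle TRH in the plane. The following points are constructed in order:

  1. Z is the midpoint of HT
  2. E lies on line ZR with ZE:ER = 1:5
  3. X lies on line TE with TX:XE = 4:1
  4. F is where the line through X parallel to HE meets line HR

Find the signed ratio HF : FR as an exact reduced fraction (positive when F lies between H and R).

HF:FR = -2/27

Choose coordinates T = (0, 0), R = (1, 0), H = (0, 1).
1. Z is the midpoint of HT ⇒ Z = (0, 1/2)
2. E lies on line ZR with ZE:ER = 1:5 ⇒ E = (1/6, 5/12)
3. X lies on line TE with TX:XE = 4:1 ⇒ X = (2/15, 1/3)
4. F is where the line through X parallel to HE meets line HR ⇒ F = (-2/25, 27/25)
F = H + t·(R−H) with t = -2/25, so HF:FR = t:(1−t) = -2/25:27/25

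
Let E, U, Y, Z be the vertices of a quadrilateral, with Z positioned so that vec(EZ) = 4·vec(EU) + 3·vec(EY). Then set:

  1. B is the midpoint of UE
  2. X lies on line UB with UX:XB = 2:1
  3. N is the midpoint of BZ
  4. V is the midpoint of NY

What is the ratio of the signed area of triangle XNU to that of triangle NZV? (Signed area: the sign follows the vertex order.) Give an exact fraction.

Choose coordinates E = (0, 0), U = (1, 0), Y = (0, 1), Z = (4, 3).
1. B is the midpoint of UE ⇒ B = (1/2, 0)
2. X lies on line UB with UX:XB = 2:1 ⇒ X = (2/3, 0)
3. N is the midpoint of BZ ⇒ N = (9/4, 3/2)
4. V is the midpoint of NY ⇒ V = (9/8, 5/4)
2·[XNU] = -1/2, 2·[NZV] = 5/4
[XNU]:[NZV] = -1/2:5/4 = -2/5

[XNU]:[NZV] = -2/5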